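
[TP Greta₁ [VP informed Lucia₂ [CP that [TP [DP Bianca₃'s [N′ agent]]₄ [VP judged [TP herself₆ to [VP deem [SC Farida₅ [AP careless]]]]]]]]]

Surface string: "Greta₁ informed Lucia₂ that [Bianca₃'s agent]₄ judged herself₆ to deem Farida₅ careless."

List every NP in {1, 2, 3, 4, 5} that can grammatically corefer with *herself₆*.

*herself* is an anaphor, so Principle A applies: it must be bound in its binding domain.
Binding domain of *herself₆*: the embedded TP, whose subject is [Bianca₃'s agent]₄.
*Greta₁* c-commands the anaphor but is outside its binding domain → cannot satisfy Principle A.
*Lucia₂* c-commands the anaphor but is outside its binding domain → cannot satisfy Principle A.
*Bianca₃* does not c-command the anaphor → cannot bind it.
*[Bianca₃'s agent]₄* c-commands the anaphor within its binding domain → licit binder.
*Farida₅* does not c-command the anaphor → cannot bind it.

{4}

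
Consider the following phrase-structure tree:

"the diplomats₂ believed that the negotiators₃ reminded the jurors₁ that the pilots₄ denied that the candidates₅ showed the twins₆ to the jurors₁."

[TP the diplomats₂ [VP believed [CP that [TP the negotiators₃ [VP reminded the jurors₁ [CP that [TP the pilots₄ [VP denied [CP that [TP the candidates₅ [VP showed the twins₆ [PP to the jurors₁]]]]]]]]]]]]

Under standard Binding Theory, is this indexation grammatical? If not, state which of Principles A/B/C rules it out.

The two coindexed NPs are *the jurors₁* (the lower occurrence) and *the jurors₁* (the higher occurrence).
*the jurors₁* (the lower occurrence) is an R-expression. Principle C requires it to be free everywhere.
*the jurors₁* (the higher occurrence) c-commands it and carries the same index.
The R-expression is bound → Principle C violation.

Principle C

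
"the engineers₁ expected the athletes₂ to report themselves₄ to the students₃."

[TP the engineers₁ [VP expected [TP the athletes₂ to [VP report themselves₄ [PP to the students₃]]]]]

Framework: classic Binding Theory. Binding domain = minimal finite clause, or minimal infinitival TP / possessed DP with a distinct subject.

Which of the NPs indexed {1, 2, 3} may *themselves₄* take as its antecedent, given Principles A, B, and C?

*themselves* is an anaphor, so Principle A applies: it must be bound in its binding domain.
Binding domain of *themselves₄*: the embedded TP, whose subject is the athletes₂.
*the engineers₁* c-commands the anaphor but is outside its binding domain → cannot satisfy Principle A.
*the athletes₂* c-commands the anaphor within its binding domain → licit binder.
*the students₃* does not c-command the anaphor → cannot bind it.

{2}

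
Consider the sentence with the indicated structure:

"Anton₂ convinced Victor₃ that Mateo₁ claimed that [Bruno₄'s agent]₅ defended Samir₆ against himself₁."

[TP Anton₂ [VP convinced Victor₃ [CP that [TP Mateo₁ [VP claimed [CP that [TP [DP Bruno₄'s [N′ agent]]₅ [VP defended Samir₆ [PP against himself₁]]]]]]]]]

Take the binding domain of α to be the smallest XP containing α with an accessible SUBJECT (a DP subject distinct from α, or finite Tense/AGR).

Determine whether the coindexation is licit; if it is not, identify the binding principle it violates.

Principle A

The two coindexed NPs are *Mateo₁* and *himself₁*.
*himself₁* is an anaphor. Principle A requires it to be bound within its binding domain — the embedded TP, whose subject is [Bruno₄'s agent]₅.
Within that domain it is c-commanded by *[Bruno₄'s agent]₅*, *Samir₆*, none of which share its index.
*Mateo₁* does c-command the anaphor, but from outside its binding domain.
The anaphor is unbound in its domain → Principle A violation.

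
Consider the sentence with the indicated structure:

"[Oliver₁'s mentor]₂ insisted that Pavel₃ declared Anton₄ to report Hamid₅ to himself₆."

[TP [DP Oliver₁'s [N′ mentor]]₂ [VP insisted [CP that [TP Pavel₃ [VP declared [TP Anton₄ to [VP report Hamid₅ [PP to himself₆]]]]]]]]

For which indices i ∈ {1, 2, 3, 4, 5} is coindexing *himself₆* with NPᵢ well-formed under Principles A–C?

*himself* is an anaphor, so Principle A applies: it must be bound in its binding domain.
Binding domain of *himself₆*: the embedded TP, whose subject is Anton₄.
*Oliver₁* does not c-command the anaphor → cannot bind it.
*[Oliver₁'s mentor]₂* c-commands the anaphor but is outside its binding domain → cannot satisfy Principle A.
*Pavel₃* c-commands the anaphor but is outside its binding domain → cannot satisfy Principle A.
*Anton₄* c-commands the anaphor within its binding domain → licit binder.
*Hamid₅* c-commands the anaphor within its binding domain → licit binder.

{4, 5}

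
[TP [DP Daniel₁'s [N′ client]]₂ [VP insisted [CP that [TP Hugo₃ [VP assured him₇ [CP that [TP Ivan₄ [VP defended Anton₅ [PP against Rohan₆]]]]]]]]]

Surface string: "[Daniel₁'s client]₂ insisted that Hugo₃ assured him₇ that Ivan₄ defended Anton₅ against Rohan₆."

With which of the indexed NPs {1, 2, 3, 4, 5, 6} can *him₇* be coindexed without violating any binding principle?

*him* is a pronoun, so Principle B applies: it must be free in its binding domain.
Binding domain of *him₇*: the embedded TP, whose subject is Hugo₃.
*Daniel₁* and the pronoun do not c-command one another → neither Principle B nor Principle C is at stake; coindexation permitted.
*[Daniel₁'s client]₂* c-commands the pronoun but from outside its binding domain, and is not c-commanded by it → coindexation permitted.
*Hugo₃* c-commands the pronoun within its binding domain → coindexation would violate Principle B.
*Ivan₄*: the pronoun c-commands this R-expression → coindexation would violate Principle C on *Ivan₄*.
*Anton₅*: the pronoun c-commands this R-expression → coindexation would violate Principle C on *Anton₅*.
*Rohan₆*: the pronoun c-commands this R-expression → coindexation would violate Principle C on *Rohan₆*.

{1, 2}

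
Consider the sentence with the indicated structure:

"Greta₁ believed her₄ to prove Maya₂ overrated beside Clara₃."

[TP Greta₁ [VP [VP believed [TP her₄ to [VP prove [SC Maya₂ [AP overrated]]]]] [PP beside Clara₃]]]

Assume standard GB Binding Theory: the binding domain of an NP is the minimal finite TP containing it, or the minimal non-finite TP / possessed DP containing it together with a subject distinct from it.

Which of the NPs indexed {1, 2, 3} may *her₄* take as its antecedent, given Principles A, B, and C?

*her* is a pronoun, so Principle B applies: it must be free in its binding domain.
Binding domain of *her₄*: the matrix TP, whose subject is Greta₁.
*Greta₁* c-commands the pronoun within its binding domain → coindexation would violate Principle B.
*Maya₂*: the pronoun c-commands this R-expression → coindexation would violate Principle C on *Maya₂*.
*Clara₃* and the pronoun do not c-command one another → neither Principle B nor Principle C is at stake; coindexation permitted.

{3}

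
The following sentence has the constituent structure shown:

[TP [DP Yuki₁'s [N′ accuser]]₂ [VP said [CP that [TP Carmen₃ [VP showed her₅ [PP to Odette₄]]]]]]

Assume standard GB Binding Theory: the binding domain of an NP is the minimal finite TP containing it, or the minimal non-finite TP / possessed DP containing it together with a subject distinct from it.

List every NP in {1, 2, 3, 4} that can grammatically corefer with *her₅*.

{1, 2}

*her* is a pronoun, so Principle B applies: it must be free in its binding domain.
Binding domain of *her₅*: the embedded TP, whose subject is Carmen₃.
*Yuki₁* and the pronoun do not c-command one another → neither Principle B nor Principle C is at stake; coindexation permitted.
*[Yuki₁'s accuser]₂* c-commands the pronoun but from outside its binding domain, and is not c-commanded by it → coindexation permitted.
*Carmen₃* c-commands the pronoun within its binding domain → coindexation would violate Principle B.
*Odette₄*: the pronoun c-commands this R-expression → coindexation would violate Principle C on *Odette₄*.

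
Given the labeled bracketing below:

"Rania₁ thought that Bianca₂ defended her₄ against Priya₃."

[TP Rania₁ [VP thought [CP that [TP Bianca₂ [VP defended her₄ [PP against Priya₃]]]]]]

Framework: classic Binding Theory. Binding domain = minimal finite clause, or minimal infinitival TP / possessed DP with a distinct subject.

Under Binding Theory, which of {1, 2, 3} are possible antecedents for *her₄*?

*her* is a pronoun, so Principle B applies: it must be free in its binding domain.
Binding domain of *her₄*: the embedded TP, whose subject is Bianca₂.
*Rania₁* c-commands the pronoun but from outside its binding domain, and is not c-commanded by it → coindexation permitted.
*Bianca₂* c-commands the pronoun within its binding domain → coindexation would violate Principle B.
*Priya₃*: the pronoun c-commands this R-expression → coindexation would violate Principle C on *Priya₃*.

{1}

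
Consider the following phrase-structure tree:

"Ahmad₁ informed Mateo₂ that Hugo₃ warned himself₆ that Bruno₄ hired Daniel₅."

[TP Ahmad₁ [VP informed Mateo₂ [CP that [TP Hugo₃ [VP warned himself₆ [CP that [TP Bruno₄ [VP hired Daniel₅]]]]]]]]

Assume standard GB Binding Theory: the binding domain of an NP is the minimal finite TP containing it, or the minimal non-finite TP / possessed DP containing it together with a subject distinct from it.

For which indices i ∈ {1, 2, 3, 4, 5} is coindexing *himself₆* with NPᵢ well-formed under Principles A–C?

{3}

*himself* is an anaphor, so Principle A applies: it must be bound in its binding domain.
Binding domain of *himself₆*: the embedded TP, whose subject is Hugo₃.
*Ahmad₁* c-commands the anaphor but is outside its binding domain → cannot satisfy Principle A.
*Mateo₂* c-commands the anaphor but is outside its binding domain → cannot satisfy Principle A.
*Hugo₃* c-commands the anaphor within its binding domain → licit binder.
*Bruno₄* does not c-command the anaphor → cannot bind it.
*Daniel₅* does not c-command the anaphor → cannot bind it.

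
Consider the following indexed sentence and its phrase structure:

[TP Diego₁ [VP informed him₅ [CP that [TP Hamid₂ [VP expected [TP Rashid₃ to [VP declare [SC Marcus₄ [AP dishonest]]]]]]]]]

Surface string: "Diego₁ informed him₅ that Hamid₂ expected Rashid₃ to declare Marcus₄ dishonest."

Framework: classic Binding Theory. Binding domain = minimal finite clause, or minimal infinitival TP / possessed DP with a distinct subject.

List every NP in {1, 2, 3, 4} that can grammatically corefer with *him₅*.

none

*him* is a pronoun, so Principle B applies: it must be free in its binding domain.
Binding domain of *him₅*: the matrix TP, whose subject is Diego₁.
*Diego₁* c-commands the pronoun within its binding domain → coindexation would violate Principle B.
*Hamid₂*: the pronoun c-commands this R-expression → coindexation would violate Principle C on *Hamid₂*.
*Rashid₃*: the pronoun c-commands this R-expression → coindexation would violate Principle C on *Rashid₃*.
*Marcus₄*: the pronoun c-commands this R-expression → coindexation would violate Principle C on *Marcus₄*.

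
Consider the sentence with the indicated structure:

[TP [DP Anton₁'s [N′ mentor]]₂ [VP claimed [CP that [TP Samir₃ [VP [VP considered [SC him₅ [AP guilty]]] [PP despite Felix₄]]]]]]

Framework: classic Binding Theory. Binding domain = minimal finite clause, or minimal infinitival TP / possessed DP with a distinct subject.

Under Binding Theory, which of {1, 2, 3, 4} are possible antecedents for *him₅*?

{1, 2, 4}

*him* is a pronoun, so Principle B applies: it must be free in its binding domain.
Binding domain of *him₅*: the embedded TP, whose subject is Samir₃.
*Anton₁* and the pronoun do not c-command one another → neither Principle B nor Principle C is at stake; coindexation permitted.
*[Anton₁'s mentor]₂* c-commands the pronoun but from outside its binding domain, and is not c-commanded by it → coindexation permitted.
*Samir₃* c-commands the pronoun within its binding domain → coindexation would violate Principle B.
*Felix₄* and the pronoun do not c-command one another → neither Principle B nor Principle C is at stake; coindexation permitted.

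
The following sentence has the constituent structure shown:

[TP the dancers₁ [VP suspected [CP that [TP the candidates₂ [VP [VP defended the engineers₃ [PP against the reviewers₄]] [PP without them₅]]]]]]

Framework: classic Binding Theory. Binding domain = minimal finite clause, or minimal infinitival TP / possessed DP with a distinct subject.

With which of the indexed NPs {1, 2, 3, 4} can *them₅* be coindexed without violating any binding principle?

*them* is a pronoun, so Principle B applies: it must be free in its binding domain.
Binding domain of *them₅*: the embedded TP, whose subject is the candidates₂.
*the dancers₁* c-commands the pronoun but from outside its binding domain, and is not c-commanded by it → coindexation permitted.
*the candidates₂* c-commands the pronoun within its binding domain → coindexation would violate Principle B.
*the engineers₃* and the pronoun do not c-command one another → neither Principle B nor Principle C is at stake; coindexation permitted.
*the reviewers₄* and the pronoun do not c-command one another → neither Principle B nor Principle C is at stake; coindexation permitted.

{1, 3, 4}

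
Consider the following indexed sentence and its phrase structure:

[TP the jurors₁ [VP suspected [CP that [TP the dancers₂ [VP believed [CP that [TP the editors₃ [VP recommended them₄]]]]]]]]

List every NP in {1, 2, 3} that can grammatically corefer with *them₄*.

*them* is a pronoun, so Principle B applies: it must be free in its binding domain.
Binding domain of *them₄*: the embedded TP, whose subject is the editors₃.
*the jurors₁* c-commands the pronoun but from outside its binding domain, and is not c-commanded by it → coindexation permitted.
*the dancers₂* c-commands the pronoun but from outside its binding domain, and is not c-commanded by it → coindexation permitted.
*the editors₃* c-commands the pronoun within its binding domain → coindexation would violate Principle B.

{1, 2}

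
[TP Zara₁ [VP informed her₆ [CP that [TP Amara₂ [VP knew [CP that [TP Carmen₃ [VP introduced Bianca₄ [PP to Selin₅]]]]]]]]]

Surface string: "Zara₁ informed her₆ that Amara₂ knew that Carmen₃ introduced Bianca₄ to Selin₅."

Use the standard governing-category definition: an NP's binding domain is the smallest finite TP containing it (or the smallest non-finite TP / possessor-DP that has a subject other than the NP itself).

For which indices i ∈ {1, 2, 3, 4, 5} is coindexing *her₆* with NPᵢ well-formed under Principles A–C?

none

*her* is a pronoun, so Principle B applies: it must be free in its binding domain.
Binding domain of *her₆*: the matrix TP, whose subject is Zara₁.
*Zara₁* c-commands the pronoun within its binding domain → coindexation would violate Principle B.
*Amara₂*: the pronoun c-commands this R-expression → coindexation would violate Principle C on *Amara₂*.
*Carmen₃*: the pronoun c-commands this R-expression → coindexation would violate Principle C on *Carmen₃*.
*Bianca₄*: the pronoun c-commands this R-expression → coindexation would violate Principle C on *Bianca₄*.
*Selin₅*: the pronoun c-commands this R-expression → coindexation would violate Principle C on *Selin₅*.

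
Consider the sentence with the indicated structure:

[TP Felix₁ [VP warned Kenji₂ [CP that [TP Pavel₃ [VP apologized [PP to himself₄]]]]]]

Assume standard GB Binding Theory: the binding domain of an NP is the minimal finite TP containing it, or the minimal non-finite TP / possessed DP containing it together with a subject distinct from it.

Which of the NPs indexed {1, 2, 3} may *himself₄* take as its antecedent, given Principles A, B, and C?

{3}

*himself* is an anaphor, so Principle A applies: it must be bound in its binding domain.
Binding domain of *himself₄*: the embedded TP, whose subject is Pavel₃.
*Felix₁* c-commands the anaphor but is outside its binding domain → cannot satisfy Principle A.
*Kenji₂* c-commands the anaphor but is outside its binding domain → cannot satisfy Principle A.
*Pavel₃* c-commands the anaphor within its binding domain → licit binder.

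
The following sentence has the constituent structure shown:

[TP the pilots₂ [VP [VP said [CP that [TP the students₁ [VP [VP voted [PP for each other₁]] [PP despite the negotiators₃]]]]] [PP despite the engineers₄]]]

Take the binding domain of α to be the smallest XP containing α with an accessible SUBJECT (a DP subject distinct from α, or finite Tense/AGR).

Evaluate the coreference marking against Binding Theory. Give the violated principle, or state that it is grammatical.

grammatical

The two coindexed NPs are *the students₁* and *each other₁*.
*each other₁* is an anaphor; its binding domain is the embedded TP, whose subject is the students₁. *the students₁* c-commands it within that domain and shares its index, so Principle A is satisfied.
*the students₁* is an R-expression; *each other₁* does not c-command it, and no other NP shares its index, so Principle C is satisfied.
All principles are respected.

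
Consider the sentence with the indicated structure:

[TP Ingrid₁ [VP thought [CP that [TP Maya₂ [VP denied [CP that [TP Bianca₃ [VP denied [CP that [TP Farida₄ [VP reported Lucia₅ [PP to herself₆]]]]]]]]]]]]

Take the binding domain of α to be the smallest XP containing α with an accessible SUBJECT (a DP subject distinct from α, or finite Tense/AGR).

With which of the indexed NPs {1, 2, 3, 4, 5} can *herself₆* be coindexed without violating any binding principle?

{4, 5}

*herself* is an anaphor, so Principle A applies: it must be bound in its binding domain.
Binding domain of *herself₆*: the embedded TP, whose subject is Farida₄.
*Ingrid₁* c-commands the anaphor but is outside its binding domain → cannot satisfy Principle A.
*Maya₂* c-commands the anaphor but is outside its binding domain → cannot satisfy Principle A.
*Bianca₃* c-commands the anaphor but is outside its binding domain → cannot satisfy Principle A.
*Farida₄* c-commands the anaphor within its binding domain → licit binder.
*Lucia₅* c-commands the anaphor within its binding domain → licit binder.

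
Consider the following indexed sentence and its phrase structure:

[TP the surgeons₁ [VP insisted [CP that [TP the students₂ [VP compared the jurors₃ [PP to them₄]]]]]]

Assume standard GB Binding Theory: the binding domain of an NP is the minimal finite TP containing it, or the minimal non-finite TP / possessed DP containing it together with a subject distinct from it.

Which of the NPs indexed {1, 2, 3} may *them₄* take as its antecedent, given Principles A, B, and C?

{1}

*them* is a pronoun, so Principle B applies: it must be free in its binding domain.
Binding domain of *them₄*: the embedded TP, whose subject is the students₂.
*the surgeons₁* c-commands the pronoun but from outside its binding domain, and is not c-commanded by it → coindexation permitted.
*the students₂* c-commands the pronoun within its binding domain → coindexation would violate Principle B.
*the jurors₃* c-commands the pronoun within its binding domain → coindexation would violate Principle B.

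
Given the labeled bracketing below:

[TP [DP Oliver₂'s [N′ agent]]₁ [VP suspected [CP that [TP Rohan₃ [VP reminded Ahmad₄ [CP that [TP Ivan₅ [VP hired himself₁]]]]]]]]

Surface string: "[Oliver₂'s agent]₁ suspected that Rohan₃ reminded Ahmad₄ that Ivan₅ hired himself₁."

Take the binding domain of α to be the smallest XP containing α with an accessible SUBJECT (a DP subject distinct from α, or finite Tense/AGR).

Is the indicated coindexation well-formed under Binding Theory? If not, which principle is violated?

The two coindexed NPs are *[Oliver₂'s agent]₁* and *himself₁*.
*himself₁* is an anaphor. Principle A requires it to be bound within its binding domain — the embedded TP, whose subject is Ivan₅.
Within that domain it is c-commanded by *Ivan₅*, which does not share its index.
*[Oliver₂'s agent]₁* does c-command the anaphor, but from outside its binding domain.
The anaphor is unbound in its domain → Principle A violation.

Principle A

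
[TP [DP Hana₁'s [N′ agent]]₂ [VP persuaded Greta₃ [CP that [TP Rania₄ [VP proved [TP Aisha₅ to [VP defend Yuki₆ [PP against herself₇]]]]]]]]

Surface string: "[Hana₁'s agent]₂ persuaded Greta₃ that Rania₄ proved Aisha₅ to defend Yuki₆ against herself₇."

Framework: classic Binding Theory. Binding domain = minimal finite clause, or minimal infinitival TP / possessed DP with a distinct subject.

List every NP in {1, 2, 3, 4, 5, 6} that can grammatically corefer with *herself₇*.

{5, 6}

*herself* is an anaphor, so Principle A applies: it must be bound in its binding domain.
Binding domain of *herself₇*: the embedded TP, whose subject is Aisha₅.
*Hana₁* does not c-command the anaphor → cannot bind it.
*[Hana₁'s agent]₂* c-commands the anaphor but is outside its binding domain → cannot satisfy Principle A.
*Greta₃* c-commands the anaphor but is outside its binding domain → cannot satisfy Principle A.
*Rania₄* c-commands the anaphor but is outside its binding domain → cannot satisfy Principle A.
*Aisha₅* c-commands the anaphor within its binding domain → licit binder.
*Yuki₆* c-commands the anaphor within its binding domain → licit binder.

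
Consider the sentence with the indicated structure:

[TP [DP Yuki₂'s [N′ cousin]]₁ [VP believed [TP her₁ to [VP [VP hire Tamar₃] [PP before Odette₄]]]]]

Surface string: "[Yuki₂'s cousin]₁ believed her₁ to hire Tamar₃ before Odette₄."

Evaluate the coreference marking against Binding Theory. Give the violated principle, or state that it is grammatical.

Principle B

The two coindexed NPs are *[Yuki₂'s cousin]₁* and *her₁*.
*her₁* is a pronoun. Its binding domain is the matrix TP, whose subject is [Yuki₂'s cousin]₁.
*[Yuki₂'s cousin]₁* c-commands it within that domain and carries the same index.
The pronoun is locally bound → Principle B violation.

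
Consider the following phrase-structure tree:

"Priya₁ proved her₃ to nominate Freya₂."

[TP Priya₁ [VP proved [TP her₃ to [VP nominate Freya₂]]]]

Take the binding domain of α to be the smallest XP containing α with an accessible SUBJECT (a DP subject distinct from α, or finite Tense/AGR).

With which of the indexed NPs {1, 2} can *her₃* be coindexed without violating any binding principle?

*her* is a pronoun, so Principle B applies: it must be free in its binding domain.
Binding domain of *her₃*: the matrix TP, whose subject is Priya₁.
*Priya₁* c-commands the pronoun within its binding domain → coindexation would violate Principle B.
*Freya₂*: the pronoun c-commands this R-expression → coindexation would violate Principle C on *Freya₂*.

none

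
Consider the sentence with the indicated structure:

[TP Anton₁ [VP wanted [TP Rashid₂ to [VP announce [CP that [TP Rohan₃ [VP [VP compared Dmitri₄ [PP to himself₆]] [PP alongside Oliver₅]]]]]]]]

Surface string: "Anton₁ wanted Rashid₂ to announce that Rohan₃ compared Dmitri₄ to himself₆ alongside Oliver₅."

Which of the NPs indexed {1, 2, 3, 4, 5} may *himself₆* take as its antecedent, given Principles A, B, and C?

*himself* is an anaphor, so Principle A applies: it must be bound in its binding domain.
Binding domain of *himself₆*: the embedded TP, whose subject is Rohan₃.
*Anton₁* c-commands the anaphor but is outside its binding domain → cannot satisfy Principle A.
*Rashid₂* c-commands the anaphor but is outside its binding domain → cannot satisfy Principle A.
*Rohan₃* c-commands the anaphor within its binding domain → licit binder.
*Dmitri₄* c-commands the anaphor within its binding domain → licit binder.
*Oliver₅* does not c-command the anaphor → cannot bind it.

{3, 4}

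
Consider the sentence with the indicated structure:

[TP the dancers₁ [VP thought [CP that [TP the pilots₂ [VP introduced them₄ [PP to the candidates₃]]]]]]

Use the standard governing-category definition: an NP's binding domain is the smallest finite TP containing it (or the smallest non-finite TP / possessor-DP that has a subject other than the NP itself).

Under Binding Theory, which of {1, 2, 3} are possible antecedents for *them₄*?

*them* is a pronoun, so Principle B applies: it must be free in its binding domain.
Binding domain of *them₄*: the embedded TP, whose subject is the pilots₂.
*the dancers₁* c-commands the pronoun but from outside its binding domain, and is not c-commanded by it → coindexation permitted.
*the pilots₂* c-commands the pronoun within its binding domain → coindexation would violate Principle B.
*the candidates₃*: the pronoun c-commands this R-expression → coindexation would violate Principle C on *the candidates₃*.

{1}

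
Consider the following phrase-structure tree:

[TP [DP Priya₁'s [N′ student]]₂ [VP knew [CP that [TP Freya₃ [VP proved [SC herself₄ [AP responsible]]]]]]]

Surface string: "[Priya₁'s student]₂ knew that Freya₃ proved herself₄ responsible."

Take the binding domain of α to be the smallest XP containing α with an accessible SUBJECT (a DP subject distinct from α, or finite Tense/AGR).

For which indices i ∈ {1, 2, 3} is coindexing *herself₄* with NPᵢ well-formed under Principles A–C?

{3}

*herself* is an anaphor, so Principle A applies: it must be bound in its binding domain.
Binding domain of *herself₄*: the embedded TP, whose subject is Freya₃.
*Priya₁* does not c-command the anaphor → cannot bind it.
*[Priya₁'s student]₂* c-commands the anaphor but is outside its binding domain → cannot satisfy Principle A.
*Freya₃* c-commands the anaphor within its binding domain → licit binder.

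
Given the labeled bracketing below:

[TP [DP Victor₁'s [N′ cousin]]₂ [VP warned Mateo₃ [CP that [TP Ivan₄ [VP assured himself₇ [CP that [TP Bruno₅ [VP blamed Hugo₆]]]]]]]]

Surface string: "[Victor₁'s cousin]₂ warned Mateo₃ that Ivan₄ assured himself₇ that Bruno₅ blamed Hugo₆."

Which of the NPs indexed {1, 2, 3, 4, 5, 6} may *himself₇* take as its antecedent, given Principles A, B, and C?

*himself* is an anaphor, so Principle A applies: it must be bound in its binding domain.
Binding domain of *himself₇*: the embedded TP, whose subject is Ivan₄.
*Victor₁* does not c-command the anaphor → cannot bind it.
*[Victor₁'s cousin]₂* c-commands the anaphor but is outside its binding domain → cannot satisfy Principle A.
*Mateo₃* c-commands the anaphor but is outside its binding domain → cannot satisfy Principle A.
*Ivan₄* c-commands the anaphor within its binding domain → licit binder.
*Bruno₅* does not c-command the anaphor → cannot bind it.
*Hugo₆* does not c-command the anaphor → cannot bind it.

{4}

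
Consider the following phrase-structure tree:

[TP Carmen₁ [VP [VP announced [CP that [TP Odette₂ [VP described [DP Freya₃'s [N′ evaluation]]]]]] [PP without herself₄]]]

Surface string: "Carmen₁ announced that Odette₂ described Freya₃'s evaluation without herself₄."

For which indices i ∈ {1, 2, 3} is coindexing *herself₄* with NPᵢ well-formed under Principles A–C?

*herself* is an anaphor, so Principle A applies: it must be bound in its binding domain.
Binding domain of *herself₄*: the matrix TP, whose subject is Carmen₁.
*Carmen₁* c-commands the anaphor within its binding domain → licit binder.
*Odette₂* does not c-command the anaphor → cannot bind it.
*Freya₃* does not c-command the anaphor → cannot bind it.

{1}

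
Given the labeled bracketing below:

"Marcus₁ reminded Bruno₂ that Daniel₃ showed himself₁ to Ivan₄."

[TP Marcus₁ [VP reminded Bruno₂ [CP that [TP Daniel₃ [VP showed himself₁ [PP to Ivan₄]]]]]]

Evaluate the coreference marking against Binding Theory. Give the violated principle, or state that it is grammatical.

The two coindexed NPs are *Marcus₁* and *himself₁*.
*himself₁* is an anaphor. Principle A requires it to be bound within its binding domain — the embedded TP, whose subject is Daniel₃.
Within that domain it is c-commanded by *Daniel₃*, which does not share its index.
*Marcus₁* does c-command the anaphor, but from outside its binding domain.
The anaphor is unbound in its domain → Principle A violation.

Principle A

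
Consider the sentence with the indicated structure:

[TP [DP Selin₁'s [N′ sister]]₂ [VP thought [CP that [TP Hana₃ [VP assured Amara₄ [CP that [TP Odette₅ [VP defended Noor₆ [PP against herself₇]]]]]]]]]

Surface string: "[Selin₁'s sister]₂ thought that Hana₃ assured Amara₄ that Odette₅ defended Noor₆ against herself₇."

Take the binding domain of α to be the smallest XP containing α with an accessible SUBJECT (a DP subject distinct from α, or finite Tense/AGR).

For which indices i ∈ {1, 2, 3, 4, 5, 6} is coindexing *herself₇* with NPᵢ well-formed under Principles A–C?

*herself* is an anaphor, so Principle A applies: it must be bound in its binding domain.
Binding domain of *herself₇*: the embedded TP, whose subject is Odette₅.
*Selin₁* does not c-command the anaphor → cannot bind it.
*[Selin₁'s sister]₂* c-commands the anaphor but is outside its binding domain → cannot satisfy Principle A.
*Hana₃* c-commands the anaphor but is outside its binding domain → cannot satisfy Principle A.
*Amara₄* c-commands the anaphor but is outside its binding domain → cannot satisfy Principle A.
*Odette₅* c-commands the anaphor within its binding domain → licit binder.
*Noor₆* c-commands the anaphor within its binding domain → licit binder.

{5, 6}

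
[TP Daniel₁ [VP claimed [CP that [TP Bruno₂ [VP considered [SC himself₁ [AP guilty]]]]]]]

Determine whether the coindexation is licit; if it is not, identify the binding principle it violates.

Principle A

The two coindexed NPs are *Daniel₁* and *himself₁*.
*himself₁* is an anaphor. Principle A requires it to be bound within its binding domain — the embedded TP, whose subject is Bruno₂.
Within that domain it is c-commanded by *Bruno₂*, which does not share its index.
*Daniel₁* does c-command the anaphor, but from outside its binding domain.
The anaphor is unbound in its domain → Principle A violation.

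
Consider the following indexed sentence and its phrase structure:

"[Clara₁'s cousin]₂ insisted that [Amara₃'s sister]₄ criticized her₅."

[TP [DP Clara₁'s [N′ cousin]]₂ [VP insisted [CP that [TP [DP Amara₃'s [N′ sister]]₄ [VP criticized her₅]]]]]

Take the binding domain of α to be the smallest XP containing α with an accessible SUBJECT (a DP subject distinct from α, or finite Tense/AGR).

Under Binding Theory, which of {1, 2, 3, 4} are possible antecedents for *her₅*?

{1, 2, 3}

*her* is a pronoun, so Principle B applies: it must be free in its binding domain.
Binding domain of *her₅*: the embedded TP, whose subject is [Amara₃'s sister]₄.
*Clara₁* and the pronoun do not c-command one another → neither Principle B nor Principle C is at stake; coindexation permitted.
*[Clara₁'s cousin]₂* c-commands the pronoun but from outside its binding domain, and is not c-commanded by it → coindexation permitted.
*Amara₃* and the pronoun do not c-command one another → neither Principle B nor Principle C is at stake; coindexation permitted.
*[Amara₃'s sister]₄* c-commands the pronoun within its binding domain → coindexation would violate Principle B.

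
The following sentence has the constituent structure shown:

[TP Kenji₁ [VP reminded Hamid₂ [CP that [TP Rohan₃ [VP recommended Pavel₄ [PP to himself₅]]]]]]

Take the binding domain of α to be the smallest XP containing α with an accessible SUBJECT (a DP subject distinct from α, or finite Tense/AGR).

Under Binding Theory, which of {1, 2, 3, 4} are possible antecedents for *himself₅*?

*himself* is an anaphor, so Principle A applies: it must be bound in its binding domain.
Binding domain of *himself₅*: the embedded TP, whose subject is Rohan₃.
*Kenji₁* c-commands the anaphor but is outside its binding domain → cannot satisfy Principle A.
*Hamid₂* c-commands the anaphor but is outside its binding domain → cannot satisfy Principle A.
*Rohan₃* c-commands the anaphor within its binding domain → licit binder.
*Pavel₄* c-commands the anaphor within its binding domain → licit binder.

{3, 4}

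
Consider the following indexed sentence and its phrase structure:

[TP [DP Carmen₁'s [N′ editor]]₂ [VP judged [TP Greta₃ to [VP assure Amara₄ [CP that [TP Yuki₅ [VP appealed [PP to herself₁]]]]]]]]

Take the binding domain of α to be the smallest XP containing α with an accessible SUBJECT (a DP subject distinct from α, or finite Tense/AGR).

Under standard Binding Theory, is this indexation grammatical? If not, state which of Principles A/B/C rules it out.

The two coindexed NPs are *Carmen₁* and *herself₁*.
*herself₁* is an anaphor. Principle A requires it to be bound within its binding domain — the embedded TP, whose subject is Yuki₅.
Within that domain it is c-commanded by *Yuki₅*, which does not share its index.
*Carmen₁* does not c-command the anaphor at all.
The anaphor is unbound in its domain → Principle A violation.

Principle A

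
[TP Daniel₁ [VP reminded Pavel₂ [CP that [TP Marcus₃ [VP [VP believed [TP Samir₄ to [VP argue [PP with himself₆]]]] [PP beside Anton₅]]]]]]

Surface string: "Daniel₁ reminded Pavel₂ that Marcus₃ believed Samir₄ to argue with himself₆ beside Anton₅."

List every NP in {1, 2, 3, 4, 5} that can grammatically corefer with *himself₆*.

*himself* is an anaphor, so Principle A applies: it must be bound in its binding domain.
Binding domain of *himself₆*: the embedded TP, whose subject is Samir₄.
*Daniel₁* c-commands the anaphor but is outside its binding domain → cannot satisfy Principle A.
*Pavel₂* c-commands the anaphor but is outside its binding domain → cannot satisfy Principle A.
*Marcus₃* c-commands the anaphor but is outside its binding domain → cannot satisfy Principle A.
*Samir₄* c-commands the anaphor within its binding domain → licit binder.
*Anton₅* does not c-command the anaphor → cannot bind it.

{4}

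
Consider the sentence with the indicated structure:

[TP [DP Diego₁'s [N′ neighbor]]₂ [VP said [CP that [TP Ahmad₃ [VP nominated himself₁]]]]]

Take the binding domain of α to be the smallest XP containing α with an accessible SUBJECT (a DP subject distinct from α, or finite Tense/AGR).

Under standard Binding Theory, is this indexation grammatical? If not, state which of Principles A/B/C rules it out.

Principle A

The two coindexed NPs are *Diego₁* and *himself₁*.
*himself₁* is an anaphor. Principle A requires it to be bound within its binding domain — the embedded TP, whose subject is Ahmad₃.
Within that domain it is c-commanded by *Ahmad₃*, which does not share its index.
*Diego₁* does not c-command the anaphor at all.
The anaphor is unbound in its domain → Principle A violation.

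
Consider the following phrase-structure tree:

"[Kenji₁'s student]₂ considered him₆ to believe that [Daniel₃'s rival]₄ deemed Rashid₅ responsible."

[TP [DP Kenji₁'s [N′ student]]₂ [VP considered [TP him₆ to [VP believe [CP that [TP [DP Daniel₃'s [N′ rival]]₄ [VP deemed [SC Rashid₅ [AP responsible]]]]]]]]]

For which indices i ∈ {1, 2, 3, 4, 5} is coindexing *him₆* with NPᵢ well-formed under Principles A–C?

{1}

*him* is a pronoun, so Principle B applies: it must be free in its binding domain.
Binding domain of *him₆*: the matrix TP, whose subject is [Kenji₁'s student]₂.
*Kenji₁* and the pronoun do not c-command one another → neither Principle B nor Principle C is at stake; coindexation permitted.
*[Kenji₁'s student]₂* c-commands the pronoun within its binding domain → coindexation would violate Principle B.
*Daniel₃*: the pronoun c-commands this R-expression → coindexation would violate Principle C on *Daniel₃*.
*[Daniel₃'s rival]₄*: the pronoun c-commands this R-expression → coindexation would violate Principle C on *[Daniel₃'s rival]₄*.
*Rashid₅*: the pronoun c-commands this R-expression → coindexation would violate Principle C on *Rashid₅*.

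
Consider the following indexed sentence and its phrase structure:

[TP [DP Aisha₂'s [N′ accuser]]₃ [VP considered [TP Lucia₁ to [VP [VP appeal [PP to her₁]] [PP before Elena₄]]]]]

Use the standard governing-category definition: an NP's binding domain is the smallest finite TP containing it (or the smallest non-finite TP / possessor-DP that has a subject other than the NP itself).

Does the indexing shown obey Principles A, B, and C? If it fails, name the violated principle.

Principle B

The two coindexed NPs are *Lucia₁* and *her₁*.
*her₁* is a pronoun. Its binding domain is the embedded TP, whose subject is Lucia₁.
*Lucia₁* c-commands it within that domain and carries the same index.
The pronoun is locally bound → Principle B violation.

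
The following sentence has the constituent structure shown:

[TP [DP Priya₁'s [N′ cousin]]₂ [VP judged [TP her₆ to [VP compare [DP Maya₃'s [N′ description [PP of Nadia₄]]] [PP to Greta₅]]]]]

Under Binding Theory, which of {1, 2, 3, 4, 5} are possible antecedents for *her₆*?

{1}

*her* is a pronoun, so Principle B applies: it must be free in its binding domain.
Binding domain of *her₆*: the matrix TP, whose subject is [Priya₁'s cousin]₂.
*Priya₁* and the pronoun do not c-command one another → neither Principle B nor Principle C is at stake; coindexation permitted.
*[Priya₁'s cousin]₂* c-commands the pronoun within its binding domain → coindexation would violate Principle B.
*Maya₃*: the pronoun c-commands this R-expression → coindexation would violate Principle C on *Maya₃*.
*Nadia₄*: the pronoun c-commands this R-expression → coindexation would violate Principle C on *Nadia₄*.
*Greta₅*: the pronoun c-commands this R-expression → coindexation would violate Principle C on *Greta₅*.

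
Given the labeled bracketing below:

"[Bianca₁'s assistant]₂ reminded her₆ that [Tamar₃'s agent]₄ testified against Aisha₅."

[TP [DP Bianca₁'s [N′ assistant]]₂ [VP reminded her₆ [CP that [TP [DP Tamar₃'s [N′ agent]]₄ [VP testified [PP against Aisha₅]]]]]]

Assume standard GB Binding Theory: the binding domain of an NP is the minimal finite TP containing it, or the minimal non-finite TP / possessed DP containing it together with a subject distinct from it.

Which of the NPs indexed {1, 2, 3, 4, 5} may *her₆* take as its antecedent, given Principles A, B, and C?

*her* is a pronoun, so Principle B applies: it must be free in its binding domain.
Binding domain of *her₆*: the matrix TP, whose subject is [Bianca₁'s assistant]₂.
*Bianca₁* and the pronoun do not c-command one another → neither Principle B nor Principle C is at stake; coindexation permitted.
*[Bianca₁'s assistant]₂* c-commands the pronoun within its binding domain → coindexation would violate Principle B.
*Tamar₃*: the pronoun c-commands this R-expression → coindexation would violate Principle C on *Tamar₃*.
*[Tamar₃'s agent]₄*: the pronoun c-commands this R-expression → coindexation would violate Principle C on *[Tamar₃'s agent]₄*.
*Aisha₅*: the pronoun c-commands this R-expression → coindexation would violate Principle C on *Aisha₅*.

{1}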